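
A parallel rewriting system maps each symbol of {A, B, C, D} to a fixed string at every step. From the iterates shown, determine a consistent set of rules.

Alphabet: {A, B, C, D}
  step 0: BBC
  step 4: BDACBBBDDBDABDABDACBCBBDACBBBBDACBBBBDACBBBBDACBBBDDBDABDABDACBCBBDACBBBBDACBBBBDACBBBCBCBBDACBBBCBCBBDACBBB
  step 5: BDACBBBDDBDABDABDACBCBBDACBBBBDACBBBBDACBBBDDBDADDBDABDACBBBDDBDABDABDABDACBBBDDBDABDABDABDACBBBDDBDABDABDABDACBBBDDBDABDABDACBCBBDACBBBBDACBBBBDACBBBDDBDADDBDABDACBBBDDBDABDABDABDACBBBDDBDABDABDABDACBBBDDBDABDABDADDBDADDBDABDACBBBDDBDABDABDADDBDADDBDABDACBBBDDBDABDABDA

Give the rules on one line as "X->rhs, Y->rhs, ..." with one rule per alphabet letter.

A->BB, B->BDA, C->DD, D->CB

  step 4 ⇒ step 5: BDACBBBDDBDABDABDACBCBBDACBBBBDACBBBBDACBBBBDACBBBDDBDABDABDACBCBBDACBBBBDACBBBBDACBBBCBCBBDACBBBCBCBBDACBBB ⇒ BDA·CB·BB·DD·BDA·BDA·BDA·CB·CB·BDA·CB·BB·BDA·CB·BB·BDA·CB·BB·DD·BDA·DD·BDA·BDA·CB·BB·DD·BDA·BDA·BDA·BDA·CB·BB·DD·BDA·BDA·BDA·BDA·CB·BB·DD·BDA·BDA·BDA·BDA·CB·BB·DD·BDA·BDA·BDA·CB·CB·BDA·CB·BB·BDA·CB·BB·BDA·CB·BB·DD·BDA·DD·BDA·BDA·CB·BB·DD·BDA·BDA·BDA·BDA·CB·BB·DD·BDA·BDA·BDA·BDA·CB·BB·DD·BDA·BDA·BDA·DD·BDA·DD·BDA·BDA·CB·BB·DD·BDA·BDA·BDA·DD·BDA·DD·BDA·BDA·CB·BB·DD·BDA·BDA·BDA
    A ↦ BB
    B ↦ BDA
    C ↦ DD
    D ↦ CB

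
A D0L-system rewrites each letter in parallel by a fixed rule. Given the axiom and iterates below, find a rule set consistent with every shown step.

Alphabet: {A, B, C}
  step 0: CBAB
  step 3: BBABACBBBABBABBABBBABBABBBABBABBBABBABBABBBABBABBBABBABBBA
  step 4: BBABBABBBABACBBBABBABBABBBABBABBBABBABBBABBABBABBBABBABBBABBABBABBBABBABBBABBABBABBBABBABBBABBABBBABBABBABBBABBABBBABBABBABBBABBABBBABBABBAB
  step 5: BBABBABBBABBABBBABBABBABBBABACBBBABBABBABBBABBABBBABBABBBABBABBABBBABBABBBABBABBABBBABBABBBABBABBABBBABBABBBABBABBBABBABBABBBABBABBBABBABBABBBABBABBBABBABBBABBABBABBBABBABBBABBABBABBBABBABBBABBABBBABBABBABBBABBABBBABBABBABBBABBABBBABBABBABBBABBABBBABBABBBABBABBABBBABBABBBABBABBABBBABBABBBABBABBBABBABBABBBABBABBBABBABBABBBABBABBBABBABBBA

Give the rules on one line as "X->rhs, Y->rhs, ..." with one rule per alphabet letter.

  step 4 ⇒ step 5: BBABBABBBABACBBBABBABBABBBABBABBBABBABBBABBABBABBBABBABBBABBABBABBBABBABBBABBABBABBBABBABBBABBABBBABBABBABBBABBABBBABBABBABBBABBABBBABBABBAB ⇒ BBA·BBA·B·BBA·BBA·B·BBA·BBA·BBA·B·BBA·B·ACB·BBA·BBA·BBA·B·BBA·BBA·B·BBA·BBA·B·BBA·BBA·BBA·B·BBA·BBA·B·BBA·BBA·BBA·B·BBA·BBA·B·BBA·BBA·BBA·B·BBA·BBA·B·BBA·BBA·B·BBA·BBA·BBA·B·BBA·BBA·B·BBA·BBA·BBA·B·BBA·BBA·B·BBA·BBA·B·BBA·BBA·BBA·B·BBA·BBA·B·BBA·BBA·BBA·B·BBA·BBA·B·BBA·BBA·B·BBA·BBA·BBA·B·BBA·BBA·B·BBA·BBA·BBA·B·BBA·BBA·B·BBA·BBA·BBA·B·BBA·BBA·B·BBA·BBA·B·BBA·BBA·BBA·B·BBA·BBA·B·BBA·BBA·BBA·B·BBA·BBA·B·BBA·BBA·B·BBA·BBA·BBA·B·BBA·BBA·B·BBA·BBA·BBA·B·BBA·BBA·B·BBA·BBA·B·BBA
    A ↦ B
    B ↦ BBA
    C ↦ ACB

A->B, B->BBA, C->ACB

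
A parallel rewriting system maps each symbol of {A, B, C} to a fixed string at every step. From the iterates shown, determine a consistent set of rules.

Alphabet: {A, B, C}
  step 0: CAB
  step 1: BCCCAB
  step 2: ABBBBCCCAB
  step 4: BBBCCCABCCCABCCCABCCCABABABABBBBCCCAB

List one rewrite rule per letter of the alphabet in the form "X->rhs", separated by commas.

A->CCC, B->AB, C->B

  step 1 ⇒ step 2: BCCCAB ⇒ AB·B·B·B·CCC·AB
    A ↦ CCC
    B ↦ AB
    C ↦ B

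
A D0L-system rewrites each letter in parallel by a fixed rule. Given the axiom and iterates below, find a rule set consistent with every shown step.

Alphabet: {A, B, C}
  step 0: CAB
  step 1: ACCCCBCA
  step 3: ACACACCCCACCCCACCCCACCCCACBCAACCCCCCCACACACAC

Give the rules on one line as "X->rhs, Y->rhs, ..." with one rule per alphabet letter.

  step 0 ⇒ step 1: CAB ⇒ AC·CCC·BCA
    A ↦ CCC
    B ↦ BCA
    C ↦ AC

A->CCC, B->BCA, C->AC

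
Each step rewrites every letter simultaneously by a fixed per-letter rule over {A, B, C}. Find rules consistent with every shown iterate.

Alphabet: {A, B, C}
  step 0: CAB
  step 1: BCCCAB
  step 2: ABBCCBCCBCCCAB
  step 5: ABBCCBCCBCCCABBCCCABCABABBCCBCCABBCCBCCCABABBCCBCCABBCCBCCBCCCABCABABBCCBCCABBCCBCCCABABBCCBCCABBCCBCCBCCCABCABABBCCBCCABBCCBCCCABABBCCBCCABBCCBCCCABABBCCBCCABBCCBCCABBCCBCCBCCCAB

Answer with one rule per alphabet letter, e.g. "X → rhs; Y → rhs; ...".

A->C, B->AB, C->BCC

  step 1 ⇒ step 2: BCCCAB ⇒ AB·BCC·BCC·BCC·C·AB
    A ↦ C
    B ↦ AB
    C ↦ BCC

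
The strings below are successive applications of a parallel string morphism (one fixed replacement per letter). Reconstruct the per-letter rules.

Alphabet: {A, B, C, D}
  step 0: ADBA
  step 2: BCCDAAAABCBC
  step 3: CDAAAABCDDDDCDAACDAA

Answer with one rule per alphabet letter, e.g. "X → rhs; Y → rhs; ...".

A->D, B->CD, C->AA, D->BC

  step 2 ⇒ step 3: BCCDAAAABCBC ⇒ CD·AA·AA·BC·D·D·D·D·CD·AA·CD·AA
    A ↦ D
    B ↦ CD
    C ↦ AA
    D ↦ BC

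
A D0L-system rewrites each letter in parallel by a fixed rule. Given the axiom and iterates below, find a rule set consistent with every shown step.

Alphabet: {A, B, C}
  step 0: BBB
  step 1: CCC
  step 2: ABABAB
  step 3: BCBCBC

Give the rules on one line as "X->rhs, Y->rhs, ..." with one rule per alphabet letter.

A->B, B->C, C->AB

  step 2 ⇒ step 3: ABABAB ⇒ B·C·B·C·B·C
    A ↦ B
    B ↦ C
  step 1 ⇒ step 2: CCC ⇒ AB·AB·AB
    C ↦ AB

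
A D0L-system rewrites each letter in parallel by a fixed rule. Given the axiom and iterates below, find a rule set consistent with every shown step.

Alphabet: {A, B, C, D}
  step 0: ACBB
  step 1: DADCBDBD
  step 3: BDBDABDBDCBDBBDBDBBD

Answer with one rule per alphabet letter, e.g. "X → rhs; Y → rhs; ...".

A->DA, B->BD, C->DC, D->B

  step 0 ⇒ step 1: ACBB ⇒ DA·DC·BD·BD
    A ↦ DA
    B ↦ BD
    C ↦ DC
    D ↦ B  (constrained at step 1)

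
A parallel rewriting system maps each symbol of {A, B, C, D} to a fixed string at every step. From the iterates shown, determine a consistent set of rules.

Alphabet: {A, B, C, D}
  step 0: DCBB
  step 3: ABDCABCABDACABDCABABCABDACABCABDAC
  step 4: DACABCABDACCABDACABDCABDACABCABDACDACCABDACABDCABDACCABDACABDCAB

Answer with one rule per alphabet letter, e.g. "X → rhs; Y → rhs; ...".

A->D, B->AC, C->CAB, D->AB

  step 3 ⇒ step 4: ABDCABCABDACABDCABABCABDACABCABDAC ⇒ D·AC·AB·CAB·D·AC·CAB·D·AC·AB·D·CAB·D·AC·AB·CAB·D·AC·D·AC·CAB·D·AC·AB·D·CAB·D·AC·CAB·D·AC·AB·D·CAB
    A ↦ D
    B ↦ AC
    C ↦ CAB
    D ↦ AB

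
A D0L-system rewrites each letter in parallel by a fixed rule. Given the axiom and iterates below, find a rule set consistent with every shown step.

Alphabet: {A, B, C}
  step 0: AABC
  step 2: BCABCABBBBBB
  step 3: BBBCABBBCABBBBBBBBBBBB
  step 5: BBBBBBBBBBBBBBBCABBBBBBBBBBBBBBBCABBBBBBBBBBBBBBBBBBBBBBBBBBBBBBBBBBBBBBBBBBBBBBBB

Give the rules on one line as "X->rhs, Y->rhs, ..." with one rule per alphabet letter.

  step 2 ⇒ step 3: BCABCABBBBBB ⇒ BB·B·CA·BB·B·CA·BB·BB·BB·BB·BB·BB
    A ↦ CA
    B ↦ BB
    C ↦ B

A->CA, B->BB, C->B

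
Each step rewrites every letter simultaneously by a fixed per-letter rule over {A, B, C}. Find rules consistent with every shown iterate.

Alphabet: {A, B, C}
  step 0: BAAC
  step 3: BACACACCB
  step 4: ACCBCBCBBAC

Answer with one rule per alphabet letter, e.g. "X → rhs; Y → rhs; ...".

  step 3 ⇒ step 4: BACACACCB ⇒ AC·C·B·C·B·C·B·B·AC
    A ↦ C
    B ↦ AC
    C ↦ B

A->C, B->AC, C->B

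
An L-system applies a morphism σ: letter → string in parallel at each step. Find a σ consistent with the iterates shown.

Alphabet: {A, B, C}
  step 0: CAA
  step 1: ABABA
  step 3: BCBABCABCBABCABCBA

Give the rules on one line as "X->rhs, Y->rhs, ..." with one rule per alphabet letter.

A->BA, B->BC, C->A

  step 0 ⇒ step 1: CAA ⇒ A·BA·BA
    A ↦ BA
    C ↦ A
    B ↦ BC  (constrained at step 1)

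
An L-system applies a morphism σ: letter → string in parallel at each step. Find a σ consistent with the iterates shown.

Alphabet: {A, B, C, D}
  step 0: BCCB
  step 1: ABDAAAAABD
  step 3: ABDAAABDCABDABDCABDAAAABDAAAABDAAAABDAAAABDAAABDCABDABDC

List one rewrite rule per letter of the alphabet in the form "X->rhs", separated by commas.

A->BDC, B->ABD, C->AA, D->A

  step 0 ⇒ step 1: BCCB ⇒ ABD·AA·AA·ABD
    B ↦ ABD
    C ↦ AA
    A ↦ BDC  (constrained at step 1)
    D ↦ A  (constrained at step 1)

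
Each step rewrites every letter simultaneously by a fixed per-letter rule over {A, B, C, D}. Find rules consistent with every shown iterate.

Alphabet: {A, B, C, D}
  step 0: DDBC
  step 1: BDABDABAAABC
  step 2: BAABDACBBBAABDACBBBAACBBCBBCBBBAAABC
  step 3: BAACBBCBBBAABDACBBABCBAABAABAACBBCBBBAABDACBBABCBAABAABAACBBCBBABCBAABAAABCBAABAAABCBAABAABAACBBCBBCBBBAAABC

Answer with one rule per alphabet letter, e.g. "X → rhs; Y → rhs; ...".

  step 2 ⇒ step 3: BAABDACBBBAABDACBBBAACBBCBBCBBBAAABC ⇒ BAA·CBB·CBB·BAA·BDA·CBB·ABC·BAA·BAA·BAA·CBB·CBB·BAA·BDA·CBB·ABC·BAA·BAA·BAA·CBB·CBB·ABC·BAA·BAA·ABC·BAA·BAA·ABC·BAA·BAA·BAA·CBB·CBB·CBB·BAA·ABC
    A ↦ CBB
    B ↦ BAA
    C ↦ ABC
    D ↦ BDA

A->CBB, B->BAA, C->ABC, D->BDA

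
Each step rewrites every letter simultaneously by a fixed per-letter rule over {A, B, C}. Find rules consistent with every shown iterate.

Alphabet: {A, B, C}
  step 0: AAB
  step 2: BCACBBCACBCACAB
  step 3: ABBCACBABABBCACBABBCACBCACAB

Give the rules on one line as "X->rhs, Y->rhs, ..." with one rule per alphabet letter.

A->CAC, B->AB, C->B

  step 2 ⇒ step 3: BCACBBCACBCACAB ⇒ AB·B·CAC·B·AB·AB·B·CAC·B·AB·B·CAC·B·CAC·AB
    A ↦ CAC
    B ↦ AB
    C ↦ B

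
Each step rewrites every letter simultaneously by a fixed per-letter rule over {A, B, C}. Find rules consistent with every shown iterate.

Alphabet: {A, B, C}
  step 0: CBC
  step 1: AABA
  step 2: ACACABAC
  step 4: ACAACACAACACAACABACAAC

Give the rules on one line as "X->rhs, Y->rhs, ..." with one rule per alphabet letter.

A->AC, B->AB, C->A

  step 1 ⇒ step 2: AABA ⇒ AC·AC·AB·AC
    A ↦ AC
    B ↦ AB
  step 0 ⇒ step 1: CBC ⇒ A·AB·A
    C ↦ A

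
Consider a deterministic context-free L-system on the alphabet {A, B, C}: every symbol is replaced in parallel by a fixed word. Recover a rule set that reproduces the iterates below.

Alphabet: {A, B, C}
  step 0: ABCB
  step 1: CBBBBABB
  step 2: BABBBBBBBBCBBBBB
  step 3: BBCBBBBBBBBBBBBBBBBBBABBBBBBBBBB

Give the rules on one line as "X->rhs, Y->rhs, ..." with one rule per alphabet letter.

  step 2 ⇒ step 3: BABBBBBBBBCBBBBB ⇒ BB·CB·BB·BB·BB·BB·BB·BB·BB·BB·BA·BB·BB·BB·BB·BB
    A ↦ CB
    B ↦ BB
    C ↦ BA

A->CB, B->BB, C->BA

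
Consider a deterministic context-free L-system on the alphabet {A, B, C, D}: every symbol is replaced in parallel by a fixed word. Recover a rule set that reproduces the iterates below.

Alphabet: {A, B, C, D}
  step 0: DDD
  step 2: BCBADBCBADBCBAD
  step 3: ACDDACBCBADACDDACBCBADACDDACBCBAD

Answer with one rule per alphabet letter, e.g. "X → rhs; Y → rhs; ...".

  step 2 ⇒ step 3: BCBADBCBADBCBAD ⇒ AC·DD·AC·BCB·AD·AC·DD·AC·BCB·AD·AC·DD·AC·BCB·AD
    A ↦ BCB
    B ↦ AC
    C ↦ DD
    D ↦ AD

A->BCB, B->AC, C->DD, D->AD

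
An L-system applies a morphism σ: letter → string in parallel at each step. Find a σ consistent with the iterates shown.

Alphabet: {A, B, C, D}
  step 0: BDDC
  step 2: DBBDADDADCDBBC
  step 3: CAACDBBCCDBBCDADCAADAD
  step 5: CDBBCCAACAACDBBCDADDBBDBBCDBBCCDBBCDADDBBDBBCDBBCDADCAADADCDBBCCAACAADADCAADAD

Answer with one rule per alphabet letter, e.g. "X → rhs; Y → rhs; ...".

A->DBB, B->A, C->DAD, D->C

  step 2 ⇒ step 3: DBBDADDADCDBBC ⇒ C·A·A·C·DBB·C·C·DBB·C·DAD·C·A·A·DAD
    A ↦ DBB
    B ↦ A
    C ↦ DAD
    D ↦ C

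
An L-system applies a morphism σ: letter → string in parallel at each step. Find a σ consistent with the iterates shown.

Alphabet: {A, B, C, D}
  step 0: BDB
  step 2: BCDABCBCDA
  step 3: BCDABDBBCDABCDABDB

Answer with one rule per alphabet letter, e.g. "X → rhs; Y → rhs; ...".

A->DB, B->BC, C->DA, D->B

  step 2 ⇒ step 3: BCDABCBCDA ⇒ BC·DA·B·DB·BC·DA·BC·DA·B·DB
    A ↦ DB
    B ↦ BC
    C ↦ DA
    D ↦ B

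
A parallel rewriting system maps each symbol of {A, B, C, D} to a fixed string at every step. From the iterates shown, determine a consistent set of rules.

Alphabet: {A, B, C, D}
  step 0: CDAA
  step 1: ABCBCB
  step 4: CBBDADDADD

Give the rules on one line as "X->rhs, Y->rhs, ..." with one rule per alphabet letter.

  step 0 ⇒ step 1: CDAA ⇒ A·B·CB·CB
    A ↦ CB
    C ↦ A
    D ↦ B
    B ↦ D  (constrained at step 1)

A->CB, B->D, C->A, D->B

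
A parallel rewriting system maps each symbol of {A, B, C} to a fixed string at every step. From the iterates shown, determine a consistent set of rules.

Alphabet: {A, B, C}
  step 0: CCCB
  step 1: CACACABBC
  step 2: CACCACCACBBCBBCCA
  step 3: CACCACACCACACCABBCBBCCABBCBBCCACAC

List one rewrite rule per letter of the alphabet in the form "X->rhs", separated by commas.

  step 2 ⇒ step 3: CACCACCACBBCBBCCA ⇒ CA·C·CA·CA·C·CA·CA·C·CA·BBC·BBC·CA·BBC·BBC·CA·CA·C
    A ↦ C
    B ↦ BBC
    C ↦ CA

A->C, B->BBC, C->CA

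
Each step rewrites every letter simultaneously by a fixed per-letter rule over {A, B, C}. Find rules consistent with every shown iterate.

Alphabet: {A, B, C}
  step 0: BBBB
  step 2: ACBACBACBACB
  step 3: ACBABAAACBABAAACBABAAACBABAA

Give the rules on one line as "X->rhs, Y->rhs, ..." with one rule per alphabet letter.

A->ACB, B->A, C->ABA

  step 2 ⇒ step 3: ACBACBACBACB ⇒ ACB·ABA·A·ACB·ABA·A·ACB·ABA·A·ACB·ABA·A
    A ↦ ACB
    B ↦ A
    C ↦ ABA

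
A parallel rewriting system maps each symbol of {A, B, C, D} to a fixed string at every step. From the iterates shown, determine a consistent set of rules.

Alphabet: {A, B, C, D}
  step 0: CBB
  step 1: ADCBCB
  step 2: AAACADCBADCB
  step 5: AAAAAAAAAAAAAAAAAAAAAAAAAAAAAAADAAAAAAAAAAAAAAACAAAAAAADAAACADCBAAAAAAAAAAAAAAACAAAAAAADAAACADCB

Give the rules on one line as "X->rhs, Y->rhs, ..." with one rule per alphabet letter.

A->AA, B->CB, C->AD, D->AC

  step 1 ⇒ step 2: ADCBCB ⇒ AA·AC·AD·CB·AD·CB
    A ↦ AA
    B ↦ CB
    C ↦ AD
    D ↦ AC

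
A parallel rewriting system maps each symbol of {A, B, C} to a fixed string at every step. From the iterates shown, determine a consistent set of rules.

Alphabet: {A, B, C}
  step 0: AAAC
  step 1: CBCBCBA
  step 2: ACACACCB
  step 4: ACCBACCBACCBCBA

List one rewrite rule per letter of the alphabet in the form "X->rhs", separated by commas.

  step 1 ⇒ step 2: CBCBCBA ⇒ A·C·A·C·A·C·CB
    A ↦ CB
    B ↦ C
    C ↦ A

A->CB, B->C, C->A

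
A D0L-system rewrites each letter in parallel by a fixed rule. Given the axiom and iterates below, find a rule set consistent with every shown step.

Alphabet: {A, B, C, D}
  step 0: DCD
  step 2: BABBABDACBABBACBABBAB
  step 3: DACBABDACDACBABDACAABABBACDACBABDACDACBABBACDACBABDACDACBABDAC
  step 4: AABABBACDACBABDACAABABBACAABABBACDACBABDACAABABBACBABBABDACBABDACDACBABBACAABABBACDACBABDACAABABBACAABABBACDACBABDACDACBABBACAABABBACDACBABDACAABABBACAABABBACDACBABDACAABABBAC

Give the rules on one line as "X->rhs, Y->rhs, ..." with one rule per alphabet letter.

A->BAB, B->DAC, C->BAC, D->AA

  step 3 ⇒ step 4: DACBABDACDACBABDACAABABBACDACBABDACDACBABBACDACBABDACDACBABDAC ⇒ AA·BAB·BAC·DAC·BAB·DAC·AA·BAB·BAC·AA·BAB·BAC·DAC·BAB·DAC·AA·BAB·BAC·BAB·BAB·DAC·BAB·DAC·DAC·BAB·BAC·AA·BAB·BAC·DAC·BAB·DAC·AA·BAB·BAC·AA·BAB·BAC·DAC·BAB·DAC·DAC·BAB·BAC·AA·BAB·BAC·DAC·BAB·DAC·AA·BAB·BAC·AA·BAB·BAC·DAC·BAB·DAC·AA·BAB·BAC
    A ↦ BAB
    B ↦ DAC
    C ↦ BAC
    D ↦ AA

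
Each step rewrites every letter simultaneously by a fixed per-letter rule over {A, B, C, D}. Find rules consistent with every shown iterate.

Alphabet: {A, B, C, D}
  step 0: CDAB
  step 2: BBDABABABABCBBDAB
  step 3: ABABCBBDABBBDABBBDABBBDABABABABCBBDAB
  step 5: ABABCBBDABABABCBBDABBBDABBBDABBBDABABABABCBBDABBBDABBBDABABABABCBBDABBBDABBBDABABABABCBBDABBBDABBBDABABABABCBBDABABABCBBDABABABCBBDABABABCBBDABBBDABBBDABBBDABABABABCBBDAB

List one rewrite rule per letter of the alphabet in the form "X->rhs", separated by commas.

  step 2 ⇒ step 3: BBDABABABABCBBDAB ⇒ AB·AB·C·BBD·AB·BBD·AB·BBD·AB·BBD·AB·AB·AB·AB·C·BBD·AB
    A ↦ BBD
    B ↦ AB
    C ↦ AB
    D ↦ C

A->BBD, B->AB, C->AB, D->C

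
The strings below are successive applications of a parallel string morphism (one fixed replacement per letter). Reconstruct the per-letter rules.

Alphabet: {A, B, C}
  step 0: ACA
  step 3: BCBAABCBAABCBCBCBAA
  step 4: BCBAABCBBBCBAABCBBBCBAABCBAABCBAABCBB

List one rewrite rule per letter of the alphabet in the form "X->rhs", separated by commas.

A->B, B->BC, C->BAA

  step 3 ⇒ step 4: BCBAABCBAABCBCBCBAA ⇒ BC·BAA·BC·B·B·BC·BAA·BC·B·B·BC·BAA·BC·BAA·BC·BAA·BC·B·B
    A ↦ B
    B ↦ BC
    C ↦ BAA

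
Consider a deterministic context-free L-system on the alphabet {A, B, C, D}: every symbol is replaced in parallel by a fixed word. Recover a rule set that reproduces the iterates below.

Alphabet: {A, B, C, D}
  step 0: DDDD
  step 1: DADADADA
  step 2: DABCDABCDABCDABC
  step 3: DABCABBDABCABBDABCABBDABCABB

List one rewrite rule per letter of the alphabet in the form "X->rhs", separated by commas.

  step 2 ⇒ step 3: DABCDABCDABCDABC ⇒ DA·BC·A·BB·DA·BC·A·BB·DA·BC·A·BB·DA·BC·A·BB
    A ↦ BC
    B ↦ A
    C ↦ BB
    D ↦ DA

A->BC, B->A, C->BB, D->DA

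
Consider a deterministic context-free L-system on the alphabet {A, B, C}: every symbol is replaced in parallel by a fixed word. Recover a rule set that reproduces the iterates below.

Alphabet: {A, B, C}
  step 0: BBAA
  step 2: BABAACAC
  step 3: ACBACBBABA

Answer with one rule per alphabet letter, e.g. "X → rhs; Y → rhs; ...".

A->B, B->AC, C->A

  step 2 ⇒ step 3: BABAACAC ⇒ AC·B·AC·B·B·A·B·A
    A ↦ B
    B ↦ AC
    C ↦ A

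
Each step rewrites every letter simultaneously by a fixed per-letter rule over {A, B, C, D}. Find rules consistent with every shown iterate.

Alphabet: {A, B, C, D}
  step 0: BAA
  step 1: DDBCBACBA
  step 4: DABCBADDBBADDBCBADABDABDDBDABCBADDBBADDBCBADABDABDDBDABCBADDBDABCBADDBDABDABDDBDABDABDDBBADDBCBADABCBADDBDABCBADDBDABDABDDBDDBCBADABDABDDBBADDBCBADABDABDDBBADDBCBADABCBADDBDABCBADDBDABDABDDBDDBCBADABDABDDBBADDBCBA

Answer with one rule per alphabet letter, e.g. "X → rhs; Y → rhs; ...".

A->CBA, B->DDB, C->BA, D->DAB

  step 0 ⇒ step 1: BAA ⇒ DDB·CBA·CBA
    A ↦ CBA
    B ↦ DDB
    C ↦ BA  (constrained at step 1)
    D ↦ DAB  (constrained at step 1)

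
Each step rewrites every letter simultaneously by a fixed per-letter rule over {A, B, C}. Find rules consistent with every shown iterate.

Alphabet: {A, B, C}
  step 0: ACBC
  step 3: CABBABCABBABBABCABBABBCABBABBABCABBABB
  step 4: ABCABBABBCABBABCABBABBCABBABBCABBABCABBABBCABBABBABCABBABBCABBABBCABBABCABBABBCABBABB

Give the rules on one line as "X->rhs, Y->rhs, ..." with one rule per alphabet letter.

  step 3 ⇒ step 4: CABBABCABBABBABCABBABBCABBABBABCABBABB ⇒ AB·C·ABB·ABB·C·ABB·AB·C·ABB·ABB·C·ABB·ABB·C·ABB·AB·C·ABB·ABB·C·ABB·ABB·AB·C·ABB·ABB·C·ABB·ABB·C·ABB·AB·C·ABB·ABB·C·ABB·ABB
    A ↦ C
    B ↦ ABB
    C ↦ AB

A->C, B->ABB, C->AB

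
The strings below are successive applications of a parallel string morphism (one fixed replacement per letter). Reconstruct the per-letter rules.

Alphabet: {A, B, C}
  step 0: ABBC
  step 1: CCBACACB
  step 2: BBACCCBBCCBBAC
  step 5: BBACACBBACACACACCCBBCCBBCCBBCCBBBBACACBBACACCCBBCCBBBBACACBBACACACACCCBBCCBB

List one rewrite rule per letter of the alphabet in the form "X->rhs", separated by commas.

A->CCB, B->AC, C->B

  step 1 ⇒ step 2: CCBACACB ⇒ B·B·AC·CCB·B·CCB·B·AC
    A ↦ CCB
    B ↦ AC
    C ↦ B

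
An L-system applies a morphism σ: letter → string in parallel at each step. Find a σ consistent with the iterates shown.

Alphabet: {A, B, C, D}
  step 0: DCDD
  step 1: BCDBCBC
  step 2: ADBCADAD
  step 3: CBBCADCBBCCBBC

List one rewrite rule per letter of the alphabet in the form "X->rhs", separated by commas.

A->CB, B->A, C->D, D->BC

  step 2 ⇒ step 3: ADBCADAD ⇒ CB·BC·A·D·CB·BC·CB·BC
    A ↦ CB
    B ↦ A
    C ↦ D
    D ↦ BC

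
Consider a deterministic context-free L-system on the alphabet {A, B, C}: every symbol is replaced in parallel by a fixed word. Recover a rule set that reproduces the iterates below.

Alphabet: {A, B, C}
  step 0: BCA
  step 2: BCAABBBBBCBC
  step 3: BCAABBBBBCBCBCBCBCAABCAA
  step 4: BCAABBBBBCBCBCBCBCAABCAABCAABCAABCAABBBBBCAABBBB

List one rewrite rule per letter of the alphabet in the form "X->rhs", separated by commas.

  step 3 ⇒ step 4: BCAABBBBBCBCBCBCBCAABCAA ⇒ BC·AA·BB·BB·BC·BC·BC·BC·BC·AA·BC·AA·BC·AA·BC·AA·BC·AA·BB·BB·BC·AA·BB·BB
    A ↦ BB
    B ↦ BC
    C ↦ AA

A->BB, B->BC, C->AA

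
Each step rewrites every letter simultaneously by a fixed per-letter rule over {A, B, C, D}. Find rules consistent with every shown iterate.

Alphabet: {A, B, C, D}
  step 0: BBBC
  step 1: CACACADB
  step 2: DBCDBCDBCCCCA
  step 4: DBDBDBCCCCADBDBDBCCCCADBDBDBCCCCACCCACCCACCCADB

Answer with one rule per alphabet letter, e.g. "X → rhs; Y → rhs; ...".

  step 1 ⇒ step 2: CACACADB ⇒ DB·C·DB·C·DB·C·CC·CA
    A ↦ C
    B ↦ CA
    C ↦ DB
    D ↦ CC

A->C, B->CA, C->DB, D->CC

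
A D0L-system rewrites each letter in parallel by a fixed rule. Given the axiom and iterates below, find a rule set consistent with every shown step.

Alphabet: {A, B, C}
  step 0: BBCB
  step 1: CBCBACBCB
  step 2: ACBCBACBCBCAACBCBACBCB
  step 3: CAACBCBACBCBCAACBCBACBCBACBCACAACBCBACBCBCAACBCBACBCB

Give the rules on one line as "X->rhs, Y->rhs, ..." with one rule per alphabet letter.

A->CA, B->CB, C->ACB

  step 2 ⇒ step 3: ACBCBACBCBCAACBCBACBCB ⇒ CA·ACB·CB·ACB·CB·CA·ACB·CB·ACB·CB·ACB·CA·CA·ACB·CB·ACB·CB·CA·ACB·CB·ACB·CB
    A ↦ CA
    B ↦ CB
    C ↦ ACB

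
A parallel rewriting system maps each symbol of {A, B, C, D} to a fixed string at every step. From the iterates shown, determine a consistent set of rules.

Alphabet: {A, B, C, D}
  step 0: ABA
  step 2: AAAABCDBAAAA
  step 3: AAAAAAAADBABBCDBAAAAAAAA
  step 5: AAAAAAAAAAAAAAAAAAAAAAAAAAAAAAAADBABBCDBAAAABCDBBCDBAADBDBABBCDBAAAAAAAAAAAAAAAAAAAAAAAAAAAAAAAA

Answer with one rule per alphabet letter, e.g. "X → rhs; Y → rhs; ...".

A->AA, B->DB, C->AB, D->BC

  step 2 ⇒ step 3: AAAABCDBAAAA ⇒ AA·AA·AA·AA·DB·AB·BC·DB·AA·AA·AA·AA
    A ↦ AA
    B ↦ DB
    C ↦ AB
    D ↦ BC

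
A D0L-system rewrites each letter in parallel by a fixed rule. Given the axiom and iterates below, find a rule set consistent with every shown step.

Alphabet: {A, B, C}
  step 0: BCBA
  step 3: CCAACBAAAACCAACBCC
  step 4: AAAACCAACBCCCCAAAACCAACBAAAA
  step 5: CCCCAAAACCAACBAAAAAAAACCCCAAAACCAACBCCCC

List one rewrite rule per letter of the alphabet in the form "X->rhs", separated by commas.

  step 4 ⇒ step 5: AAAACCAACBCCCCAAAACCAACBAAAA ⇒ C·C·C·C·AA·AA·C·C·AA·CB·AA·AA·AA·AA·C·C·C·C·AA·AA·C·C·AA·CB·C·C·C·C
    A ↦ C
    B ↦ CB
    C ↦ AA

A->C, B->CB, C->AA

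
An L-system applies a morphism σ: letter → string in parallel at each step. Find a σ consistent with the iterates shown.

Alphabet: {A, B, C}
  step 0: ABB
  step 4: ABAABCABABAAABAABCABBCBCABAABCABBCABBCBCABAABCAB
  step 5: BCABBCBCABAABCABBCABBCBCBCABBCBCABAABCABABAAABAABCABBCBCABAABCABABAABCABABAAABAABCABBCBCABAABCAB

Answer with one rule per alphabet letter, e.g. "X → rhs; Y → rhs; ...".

  step 4 ⇒ step 5: ABAABCABABAAABAABCABBCBCABAABCABBCABBCBCABAABCAB ⇒ BC·AB·BC·BC·AB·AA·BC·AB·BC·AB·BC·BC·BC·AB·BC·BC·AB·AA·BC·AB·AB·AA·AB·AA·BC·AB·BC·BC·AB·AA·BC·AB·AB·AA·BC·AB·AB·AA·AB·AA·BC·AB·BC·BC·AB·AA·BC·AB
    A ↦ BC
    B ↦ AB
    C ↦ AA

A->BC, B->AB, C->AA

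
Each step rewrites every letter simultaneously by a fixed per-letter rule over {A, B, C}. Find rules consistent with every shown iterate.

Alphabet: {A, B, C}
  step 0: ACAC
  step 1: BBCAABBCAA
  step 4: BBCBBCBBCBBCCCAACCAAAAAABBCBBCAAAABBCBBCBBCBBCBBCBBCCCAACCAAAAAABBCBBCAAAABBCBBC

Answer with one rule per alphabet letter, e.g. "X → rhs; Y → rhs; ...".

A->BBC, B->C, C->AA

  step 0 ⇒ step 1: ACAC ⇒ BBC·AA·BBC·AA
    A ↦ BBC
    C ↦ AA
    B ↦ C  (constrained at step 1)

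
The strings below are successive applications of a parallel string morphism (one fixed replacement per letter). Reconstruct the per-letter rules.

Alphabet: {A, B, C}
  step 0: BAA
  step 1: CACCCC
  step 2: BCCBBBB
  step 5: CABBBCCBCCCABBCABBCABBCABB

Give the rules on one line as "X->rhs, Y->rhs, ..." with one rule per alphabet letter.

  step 1 ⇒ step 2: CACCCC ⇒ B·CC·B·B·B·B
    A ↦ CC
    C ↦ B
  step 0 ⇒ step 1: BAA ⇒ CA·CC·CC
    B ↦ CA

A->CC, B->CA, C->B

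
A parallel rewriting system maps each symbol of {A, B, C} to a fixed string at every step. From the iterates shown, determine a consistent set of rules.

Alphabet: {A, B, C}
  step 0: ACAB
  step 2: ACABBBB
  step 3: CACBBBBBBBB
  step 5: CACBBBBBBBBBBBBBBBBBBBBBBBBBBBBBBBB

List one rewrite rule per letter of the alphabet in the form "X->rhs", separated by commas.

A->C, B->BB, C->A

  step 2 ⇒ step 3: ACABBBB ⇒ C·A·C·BB·BB·BB·BB
    A ↦ C
    B ↦ BB
    C ↦ A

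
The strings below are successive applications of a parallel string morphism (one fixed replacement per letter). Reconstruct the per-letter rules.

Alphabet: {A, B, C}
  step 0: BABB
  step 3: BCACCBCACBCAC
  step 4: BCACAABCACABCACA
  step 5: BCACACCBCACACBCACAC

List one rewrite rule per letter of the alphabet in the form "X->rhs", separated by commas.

A->C, B->BC, C->A

  step 4 ⇒ step 5: BCACAABCACABCACA ⇒ BC·A·C·A·C·C·BC·A·C·A·C·BC·A·C·A·C
    A ↦ C
    B ↦ BC
    C ↦ A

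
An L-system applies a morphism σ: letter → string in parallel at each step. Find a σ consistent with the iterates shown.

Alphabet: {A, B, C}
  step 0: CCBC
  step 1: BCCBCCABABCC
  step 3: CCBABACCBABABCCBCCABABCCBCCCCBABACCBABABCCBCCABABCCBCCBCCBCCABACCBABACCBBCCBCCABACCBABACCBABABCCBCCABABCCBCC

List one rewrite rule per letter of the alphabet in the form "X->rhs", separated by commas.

  step 0 ⇒ step 1: CCBC ⇒ BCC·BCC·ABA·BCC
    B ↦ ABA
    C ↦ BCC
    A ↦ CCB  (constrained at step 1)

A->CCB, B->ABA, C->BCC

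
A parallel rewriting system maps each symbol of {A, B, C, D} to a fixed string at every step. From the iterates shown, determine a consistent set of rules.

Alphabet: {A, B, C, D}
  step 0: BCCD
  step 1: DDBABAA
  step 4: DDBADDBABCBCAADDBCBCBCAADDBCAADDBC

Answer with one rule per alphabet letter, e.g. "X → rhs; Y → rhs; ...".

  step 0 ⇒ step 1: BCCD ⇒ DD·BA·BA·A
    B ↦ DD
    C ↦ BA
    D ↦ A
    A ↦ BC  (constrained at step 1)

A->BC, B->DD, C->BA, D->A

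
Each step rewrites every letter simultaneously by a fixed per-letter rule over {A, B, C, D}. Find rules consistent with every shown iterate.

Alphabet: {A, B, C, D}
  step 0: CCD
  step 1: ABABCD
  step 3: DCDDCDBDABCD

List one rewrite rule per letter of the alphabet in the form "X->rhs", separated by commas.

A->B, B->D, C->AB, D->CD

  step 0 ⇒ step 1: CCD ⇒ AB·AB·CD
    C ↦ AB
    D ↦ CD
    A ↦ B  (constrained at step 1)
    B ↦ D  (constrained at step 1)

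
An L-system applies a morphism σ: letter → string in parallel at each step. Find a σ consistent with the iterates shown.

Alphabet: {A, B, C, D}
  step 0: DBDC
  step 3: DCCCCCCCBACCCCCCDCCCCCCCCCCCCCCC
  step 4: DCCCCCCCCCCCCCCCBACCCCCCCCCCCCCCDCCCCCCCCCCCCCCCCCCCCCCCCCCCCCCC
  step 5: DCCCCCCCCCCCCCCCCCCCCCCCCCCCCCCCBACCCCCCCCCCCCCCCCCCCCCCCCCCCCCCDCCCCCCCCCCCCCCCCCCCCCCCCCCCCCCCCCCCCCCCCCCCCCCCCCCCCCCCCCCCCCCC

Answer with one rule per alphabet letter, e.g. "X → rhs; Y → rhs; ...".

  step 4 ⇒ step 5: DCCCCCCCCCCCCCCCBACCCCCCCCCCCCCCDCCCCCCCCCCCCCCCCCCCCCCCCCCCCCCC ⇒ DC·CC·CC·CC·CC·CC·CC·CC·CC·CC·CC·CC·CC·CC·CC·CC·BA·CC·CC·CC·CC·CC·CC·CC·CC·CC·CC·CC·CC·CC·CC·CC·DC·CC·CC·CC·CC·CC·CC·CC·CC·CC·CC·CC·CC·CC·CC·CC·CC·CC·CC·CC·CC·CC·CC·CC·CC·CC·CC·CC·CC·CC·CC·CC
    A ↦ CC
    B ↦ BA
    C ↦ CC
    D ↦ DC

A->CC, B->BA, C->CC, D->DC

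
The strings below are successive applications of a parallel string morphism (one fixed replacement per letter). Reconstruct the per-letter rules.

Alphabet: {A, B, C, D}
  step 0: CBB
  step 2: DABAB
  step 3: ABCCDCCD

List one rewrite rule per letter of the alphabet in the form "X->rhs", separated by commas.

  step 2 ⇒ step 3: DABAB ⇒ AB·CC·D·CC·D
    A ↦ CC
    B ↦ D
    D ↦ AB
    C ↦ B  (constrained at step 0)

A->CC, B->D, C->B, D->AB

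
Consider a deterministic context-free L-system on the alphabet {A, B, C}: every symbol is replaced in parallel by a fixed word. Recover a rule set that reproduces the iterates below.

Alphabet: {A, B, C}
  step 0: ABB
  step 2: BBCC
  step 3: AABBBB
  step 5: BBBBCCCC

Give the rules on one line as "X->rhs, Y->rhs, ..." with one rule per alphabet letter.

A->C, B->A, C->BB

  step 2 ⇒ step 3: BBCC ⇒ A·A·BB·BB
    B ↦ A
    C ↦ BB
    A ↦ C  (constrained at step 0)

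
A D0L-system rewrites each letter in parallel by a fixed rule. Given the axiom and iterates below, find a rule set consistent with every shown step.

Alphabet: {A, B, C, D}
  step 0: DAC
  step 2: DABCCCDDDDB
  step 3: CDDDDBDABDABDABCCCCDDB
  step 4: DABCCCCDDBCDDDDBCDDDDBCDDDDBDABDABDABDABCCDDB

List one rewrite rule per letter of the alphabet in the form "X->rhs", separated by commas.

A->DD, B->DDB, C->DAB, D->C

  step 3 ⇒ step 4: CDDDDBDABDABDABCCCCDDB ⇒ DAB·C·C·C·C·DDB·C·DD·DDB·C·DD·DDB·C·DD·DDB·DAB·DAB·DAB·DAB·C·C·DDB
    A ↦ DD
    B ↦ DDB
    C ↦ DAB
    D ↦ C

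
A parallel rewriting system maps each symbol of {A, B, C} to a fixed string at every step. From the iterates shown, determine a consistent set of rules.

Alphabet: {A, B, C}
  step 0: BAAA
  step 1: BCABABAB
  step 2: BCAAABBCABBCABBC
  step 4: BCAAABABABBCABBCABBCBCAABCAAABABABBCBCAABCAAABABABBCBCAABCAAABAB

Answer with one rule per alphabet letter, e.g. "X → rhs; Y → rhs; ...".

  step 1 ⇒ step 2: BCABABAB ⇒ BC·AA·AB·BC·AB·BC·AB·BC
    A ↦ AB
    B ↦ BC
    C ↦ AA

A->AB, B->BC, C->AA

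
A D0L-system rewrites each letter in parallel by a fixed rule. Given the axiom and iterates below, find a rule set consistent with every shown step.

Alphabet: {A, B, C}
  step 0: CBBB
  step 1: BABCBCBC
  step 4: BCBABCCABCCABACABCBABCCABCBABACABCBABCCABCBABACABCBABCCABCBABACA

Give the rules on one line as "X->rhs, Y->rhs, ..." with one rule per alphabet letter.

  step 0 ⇒ step 1: CBBB ⇒ BA·BC·BC·BC
    B ↦ BC
    C ↦ BA
    A ↦ CA  (constrained at step 1)

A->CA, B->BC, C->BA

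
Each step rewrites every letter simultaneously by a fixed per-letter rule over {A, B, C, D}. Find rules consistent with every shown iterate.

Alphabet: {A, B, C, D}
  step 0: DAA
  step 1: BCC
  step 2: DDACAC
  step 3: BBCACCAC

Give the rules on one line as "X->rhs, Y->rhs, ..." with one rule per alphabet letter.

A->C, B->DD, C->AC, D->B

  step 2 ⇒ step 3: DDACAC ⇒ B·B·C·AC·C·AC
    A ↦ C
    C ↦ AC
    D ↦ B
  step 1 ⇒ step 2: BCC ⇒ DD·AC·AC
    B ↦ DD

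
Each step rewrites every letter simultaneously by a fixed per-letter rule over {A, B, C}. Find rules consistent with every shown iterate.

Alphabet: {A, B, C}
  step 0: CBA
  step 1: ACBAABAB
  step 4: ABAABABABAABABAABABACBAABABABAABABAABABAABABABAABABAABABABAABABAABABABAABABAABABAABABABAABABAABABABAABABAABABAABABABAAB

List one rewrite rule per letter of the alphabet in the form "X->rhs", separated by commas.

  step 0 ⇒ step 1: CBA ⇒ ACB·AAB·AB
    A ↦ AB
    B ↦ AAB
    C ↦ ACB

A->AB, B->AAB, C->ACB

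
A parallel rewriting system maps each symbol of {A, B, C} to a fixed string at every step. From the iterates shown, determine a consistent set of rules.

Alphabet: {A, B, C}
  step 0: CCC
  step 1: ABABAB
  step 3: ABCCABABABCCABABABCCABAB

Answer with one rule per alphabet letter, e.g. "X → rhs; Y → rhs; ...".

  step 0 ⇒ step 1: CCC ⇒ AB·AB·AB
    C ↦ AB
    A ↦ CB  (constrained at step 1)
    B ↦ CC  (constrained at step 1)

A->CB, B->CC, C->AB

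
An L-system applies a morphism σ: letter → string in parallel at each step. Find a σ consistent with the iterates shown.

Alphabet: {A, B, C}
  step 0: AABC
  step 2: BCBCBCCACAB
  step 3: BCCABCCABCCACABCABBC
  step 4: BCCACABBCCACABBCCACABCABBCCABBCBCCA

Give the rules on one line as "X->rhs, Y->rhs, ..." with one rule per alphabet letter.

  step 3 ⇒ step 4: BCCABCCABCCACABCABBC ⇒ BC·CA·CA·B·BC·CA·CA·B·BC·CA·CA·B·CA·B·BC·CA·B·BC·BC·CA
    A ↦ B
    B ↦ BC
    C ↦ CA

A->B, B->BC, C->CA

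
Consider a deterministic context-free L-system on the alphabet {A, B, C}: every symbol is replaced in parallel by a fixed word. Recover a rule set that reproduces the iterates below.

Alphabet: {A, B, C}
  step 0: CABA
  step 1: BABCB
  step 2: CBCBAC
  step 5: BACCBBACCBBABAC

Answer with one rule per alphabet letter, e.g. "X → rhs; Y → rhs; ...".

A->B, B->C, C->BA

  step 1 ⇒ step 2: BABCB ⇒ C·B·C·BA·C
    A ↦ B
    B ↦ C
    C ↦ BA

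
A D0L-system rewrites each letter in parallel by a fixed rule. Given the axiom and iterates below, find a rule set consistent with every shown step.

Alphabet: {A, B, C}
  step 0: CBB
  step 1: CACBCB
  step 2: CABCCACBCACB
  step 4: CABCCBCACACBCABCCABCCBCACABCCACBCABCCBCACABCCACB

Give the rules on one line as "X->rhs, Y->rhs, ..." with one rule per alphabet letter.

A->BC, B->CB, C->CA

  step 1 ⇒ step 2: CACBCB ⇒ CA·BC·CA·CB·CA·CB
    A ↦ BC
    B ↦ CB
    C ↦ CA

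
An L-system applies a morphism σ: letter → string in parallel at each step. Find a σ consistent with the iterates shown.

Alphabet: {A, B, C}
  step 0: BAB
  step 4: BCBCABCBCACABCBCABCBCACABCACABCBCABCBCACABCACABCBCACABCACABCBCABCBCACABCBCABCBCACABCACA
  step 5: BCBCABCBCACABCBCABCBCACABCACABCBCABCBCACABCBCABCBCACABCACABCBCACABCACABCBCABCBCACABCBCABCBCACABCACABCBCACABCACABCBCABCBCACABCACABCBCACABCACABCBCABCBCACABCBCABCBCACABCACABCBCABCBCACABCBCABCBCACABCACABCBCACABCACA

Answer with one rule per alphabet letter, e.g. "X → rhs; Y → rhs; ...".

  step 4 ⇒ step 5: BCBCABCBCACABCBCABCBCACABCACABCBCABCBCACABCACABCBCACABCACABCBCABCBCACABCBCABCBCACABCACA ⇒ BC·BCA·BC·BCA·CA·BC·BCA·BC·BCA·CA·BCA·CA·BC·BCA·BC·BCA·CA·BC·BCA·BC·BCA·CA·BCA·CA·BC·BCA·CA·BCA·CA·BC·BCA·BC·BCA·CA·BC·BCA·BC·BCA·CA·BCA·CA·BC·BCA·CA·BCA·CA·BC·BCA·BC·BCA·CA·BCA·CA·BC·BCA·CA·BCA·CA·BC·BCA·BC·BCA·CA·BC·BCA·BC·BCA·CA·BCA·CA·BC·BCA·BC·BCA·CA·BC·BCA·BC·BCA·CA·BCA·CA·BC·BCA·CA·BCA·CA
    A ↦ CA
    B ↦ BC
    C ↦ BCA

A->CA, B->BC, C->BCA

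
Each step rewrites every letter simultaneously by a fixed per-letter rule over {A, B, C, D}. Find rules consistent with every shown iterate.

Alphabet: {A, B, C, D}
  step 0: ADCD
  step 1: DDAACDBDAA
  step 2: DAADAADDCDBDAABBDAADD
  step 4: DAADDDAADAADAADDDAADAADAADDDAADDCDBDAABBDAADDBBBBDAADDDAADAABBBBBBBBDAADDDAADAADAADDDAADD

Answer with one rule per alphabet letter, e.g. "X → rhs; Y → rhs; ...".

  step 1 ⇒ step 2: DDAACDBDAA ⇒ DAA·DAA·D·D·CDB·DAA·BB·DAA·D·D
    A ↦ D
    B ↦ BB
    C ↦ CDB
    D ↦ DAA

A->D, B->BB, C->CDB, D->DAA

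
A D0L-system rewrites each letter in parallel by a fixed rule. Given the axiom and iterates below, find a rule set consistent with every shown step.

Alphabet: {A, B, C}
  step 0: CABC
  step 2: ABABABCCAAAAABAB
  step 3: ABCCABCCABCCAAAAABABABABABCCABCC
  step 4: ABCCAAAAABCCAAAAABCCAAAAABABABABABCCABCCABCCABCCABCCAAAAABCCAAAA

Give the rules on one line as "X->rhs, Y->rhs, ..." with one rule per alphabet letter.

A->AB, B->CC, C->AA

  step 3 ⇒ step 4: ABCCABCCABCCAAAAABABABABABCCABCC ⇒ AB·CC·AA·AA·AB·CC·AA·AA·AB·CC·AA·AA·AB·AB·AB·AB·AB·CC·AB·CC·AB·CC·AB·CC·AB·CC·AA·AA·AB·CC·AA·AA
    A ↦ AB
    B ↦ CC
    C ↦ AA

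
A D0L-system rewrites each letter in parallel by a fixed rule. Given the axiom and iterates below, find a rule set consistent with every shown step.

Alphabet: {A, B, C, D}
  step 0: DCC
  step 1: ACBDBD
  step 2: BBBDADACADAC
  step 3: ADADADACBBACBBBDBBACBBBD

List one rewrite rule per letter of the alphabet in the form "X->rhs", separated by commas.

  step 2 ⇒ step 3: BBBDADACADAC ⇒ AD·AD·AD·AC·BB·AC·BB·BD·BB·AC·BB·BD
    A ↦ BB
    B ↦ AD
    C ↦ BD
    D ↦ AC

A->BB, B->AD, C->BD, D->AC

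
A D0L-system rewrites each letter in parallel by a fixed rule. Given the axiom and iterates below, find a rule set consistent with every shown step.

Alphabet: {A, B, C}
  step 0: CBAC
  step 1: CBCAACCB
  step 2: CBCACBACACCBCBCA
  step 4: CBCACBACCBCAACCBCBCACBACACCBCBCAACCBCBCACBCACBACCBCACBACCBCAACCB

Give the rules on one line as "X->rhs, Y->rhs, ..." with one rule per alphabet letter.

A->AC, B->CA, C->CB

  step 1 ⇒ step 2: CBCAACCB ⇒ CB·CA·CB·AC·AC·CB·CB·CA
    A ↦ AC
    B ↦ CA
    C ↦ CB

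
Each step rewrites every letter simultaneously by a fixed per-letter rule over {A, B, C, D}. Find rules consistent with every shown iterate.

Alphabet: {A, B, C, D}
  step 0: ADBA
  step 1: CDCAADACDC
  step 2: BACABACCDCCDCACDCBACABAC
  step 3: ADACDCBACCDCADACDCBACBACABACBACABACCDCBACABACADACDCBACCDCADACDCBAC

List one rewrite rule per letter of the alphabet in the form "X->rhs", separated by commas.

  step 2 ⇒ step 3: BACABACCDCCDCACDCBACABAC ⇒ ADA·CDC·BAC·CDC·ADA·CDC·BAC·BAC·A·BAC·BAC·A·BAC·CDC·BAC·A·BAC·ADA·CDC·BAC·CDC·ADA·CDC·BAC
    A ↦ CDC
    B ↦ ADA
    C ↦ BAC
    D ↦ A

A->CDC, B->ADA, C->BAC, D->A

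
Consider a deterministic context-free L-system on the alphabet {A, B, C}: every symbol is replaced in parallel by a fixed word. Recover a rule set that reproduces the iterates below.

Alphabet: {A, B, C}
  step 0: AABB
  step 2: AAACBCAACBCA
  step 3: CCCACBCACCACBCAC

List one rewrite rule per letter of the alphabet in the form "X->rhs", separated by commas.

  step 2 ⇒ step 3: AAACBCAACBCA ⇒ C·C·C·A·CBC·A·C·C·A·CBC·A·C
    A ↦ C
    B ↦ CBC
    C ↦ A

A->C, B->CBC, C->A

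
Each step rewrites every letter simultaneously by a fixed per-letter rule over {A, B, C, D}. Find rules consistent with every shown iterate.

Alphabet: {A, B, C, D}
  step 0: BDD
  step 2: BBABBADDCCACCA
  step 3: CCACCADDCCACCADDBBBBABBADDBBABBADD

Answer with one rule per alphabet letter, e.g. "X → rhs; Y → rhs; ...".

A->DD, B->CCA, C->BBA, D->B

  step 2 ⇒ step 3: BBABBADDCCACCA ⇒ CCA·CCA·DD·CCA·CCA·DD·B·B·BBA·BBA·DD·BBA·BBA·DD
    A ↦ DD
    B ↦ CCA
    C ↦ BBA
    D ↦ B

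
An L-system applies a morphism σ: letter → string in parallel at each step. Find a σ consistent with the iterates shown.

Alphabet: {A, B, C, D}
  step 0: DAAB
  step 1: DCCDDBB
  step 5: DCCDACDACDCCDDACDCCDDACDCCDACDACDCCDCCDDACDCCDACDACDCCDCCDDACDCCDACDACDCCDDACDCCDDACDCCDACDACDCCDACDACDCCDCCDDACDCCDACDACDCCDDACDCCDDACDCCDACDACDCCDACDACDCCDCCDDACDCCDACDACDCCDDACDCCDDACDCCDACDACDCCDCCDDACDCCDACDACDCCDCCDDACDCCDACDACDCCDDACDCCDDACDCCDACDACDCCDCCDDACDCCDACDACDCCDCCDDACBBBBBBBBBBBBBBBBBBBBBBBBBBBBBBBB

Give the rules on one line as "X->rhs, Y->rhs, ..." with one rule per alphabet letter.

A->D, B->BB, C->DAC, D->DCC

  step 0 ⇒ step 1: DAAB ⇒ DCC·D·D·BB
    A ↦ D
    B ↦ BB
    D ↦ DCC
    C ↦ DAC  (constrained at step 1)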